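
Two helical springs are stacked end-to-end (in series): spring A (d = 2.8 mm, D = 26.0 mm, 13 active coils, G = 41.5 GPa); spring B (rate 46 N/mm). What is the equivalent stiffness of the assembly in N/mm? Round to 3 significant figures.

1.35 N/mm

k_A = Gd⁴/(8D³N_a) = (41.5×10³)(2.8⁴)/(8·26.0³·13) = 1.3955 N/mm
Series: 1/k_eq = 1/1.3955 + 1/46 = 0.73833; k_eq = 1.3544 N/mm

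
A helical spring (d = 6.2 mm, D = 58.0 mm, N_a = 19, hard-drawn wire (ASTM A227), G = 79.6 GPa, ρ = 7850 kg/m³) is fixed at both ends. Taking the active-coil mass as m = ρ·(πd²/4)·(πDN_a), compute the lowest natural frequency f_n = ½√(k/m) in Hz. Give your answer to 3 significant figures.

34.8 Hz

k = Gd⁴/(8D³N_a) = (79.6×10³)(6.2⁴)/(8·58.0³·19) = 3.966 N/mm = 3966 N/m
Wire length L = πDN_a = π·58.0·19 = 3462 mm
m = ρ·(πd²/4)·L = 7850 × 30.191×10⁻⁶ m² × 3.462 m = 0.82049 kg
f_n = ½√(k/m) = 0.5·√(3966/0.82049) = 0.5·√(4833.7) = 34.762 Hz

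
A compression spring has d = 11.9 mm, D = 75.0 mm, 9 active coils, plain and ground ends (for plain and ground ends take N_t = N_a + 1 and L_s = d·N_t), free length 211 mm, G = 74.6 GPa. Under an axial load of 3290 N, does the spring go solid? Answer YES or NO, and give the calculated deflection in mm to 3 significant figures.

k = Gd⁴/(8D³N_a) = (74.6×10³)(11.9⁴)/(8·75.0³·9) = 49.25 N/mm
N_t = 10; L_s = 11.9·10 = 119 mm; δ_solid = L₀ − L_s = 211 − 119 = 92 mm
δ = F/k = 3290/49.25 = 66.801 mm
δ < δ_solid → spring does not go solid

NO, δ = 66.8 mm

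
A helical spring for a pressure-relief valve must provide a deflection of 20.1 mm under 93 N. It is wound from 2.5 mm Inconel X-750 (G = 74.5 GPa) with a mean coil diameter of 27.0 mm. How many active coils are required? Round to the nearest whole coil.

Required rate k = F/δ = 93/20.1 = 4.6269 N/mm
N_a = Gd⁴/(8D³k) = (74.5×10³ × 2.5⁴)/(8 × 27.0³ × 4.6269)
    = 2.91016e+06 / 728565 = 3.994 → 4 coils

4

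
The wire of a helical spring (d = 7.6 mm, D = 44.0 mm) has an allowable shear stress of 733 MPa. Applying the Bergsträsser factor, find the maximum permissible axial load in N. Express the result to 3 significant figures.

2300 N

C = D/d = 44.0/7.6 = 5.7895
K_B = (4C+2)/(4C−3) = 25.158/20.158 = 1.2480
τ_max = K·8FD/(πd³) → F_max = τ_allow·πd³/(8DK)
F_max = 733·π·7.6³/(8·44.0·1.2480) = 1.0109e+06/439.31 = 2301 N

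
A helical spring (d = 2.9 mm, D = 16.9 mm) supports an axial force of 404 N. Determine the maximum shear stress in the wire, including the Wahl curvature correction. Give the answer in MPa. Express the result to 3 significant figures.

Spring index C = D/d = 16.9/2.9 = 5.8276
K_W = (4C−1)/(4C−4) + 0.615/C = 22.310/19.310 + 0.1055 = 1.2609
τ₀ = 8FD/(πd³) = 8·404·16.9/(π·2.9³) = 54620.8/76.62 = 712.88 MPa
τ_max = K·τ₀ = 1.2609 × 712.88 = 898.86 MPa

899 MPa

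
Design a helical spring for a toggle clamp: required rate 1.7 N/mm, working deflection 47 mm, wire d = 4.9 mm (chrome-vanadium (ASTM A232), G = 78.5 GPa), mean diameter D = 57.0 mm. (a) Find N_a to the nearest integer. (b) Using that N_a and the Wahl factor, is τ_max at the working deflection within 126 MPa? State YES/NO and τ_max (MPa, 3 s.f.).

(a) 18 coils; (b) YES, τ_max = 111 MPa

N_a = Gd⁴/(8D³k) = (78.5×10³)(4.9⁴)/(8·57.0³·1.7) = 17.97 → N_a = 18
Actual rate k = Gd⁴/(8D³·18) = 1.6969 N/mm
Working load F = kδ = 1.6969·47 = 79.756 N
C = 57.0/4.9 = 11.6327; K_W = (4C−1)/(4C−4)+0.615/C = 1.1234
τ_max = K_W·8FD/(πd³) = 1.1234·98.399 = 110.54 MPa
τ_max ≤ 126 MPa → acceptable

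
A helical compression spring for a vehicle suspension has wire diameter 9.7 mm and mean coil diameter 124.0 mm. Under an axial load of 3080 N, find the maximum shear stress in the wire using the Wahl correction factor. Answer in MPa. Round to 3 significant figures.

1180 MPa

Spring index C = D/d = 124.0/9.7 = 12.7835
K_W = (4C−1)/(4C−4) + 0.615/C = 50.134/47.134 + 0.0481 = 1.1118
τ₀ = 8FD/(πd³) = 8·3080·124.0/(π·9.7³) = 3.05536e+06/2867.2 = 1065.6 MPa
τ_max = K·τ₀ = 1.1118 × 1065.6 = 1184.7 MPa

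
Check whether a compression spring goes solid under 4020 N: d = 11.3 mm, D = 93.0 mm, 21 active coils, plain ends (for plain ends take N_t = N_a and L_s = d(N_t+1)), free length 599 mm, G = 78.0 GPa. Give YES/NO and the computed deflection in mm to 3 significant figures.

k = Gd⁴/(8D³N_a) = (78.0×10³)(11.3⁴)/(8·93.0³·21) = 9.4113 N/mm
N_t = 21; L_s = 11.3·22 = 248.6 mm; δ_solid = L₀ − L_s = 599 − 248.6 = 350.4 mm
δ = F/k = 4020/9.4113 = 427.15 mm
δ ≥ δ_solid → spring goes solid

YES, δ = 427 mm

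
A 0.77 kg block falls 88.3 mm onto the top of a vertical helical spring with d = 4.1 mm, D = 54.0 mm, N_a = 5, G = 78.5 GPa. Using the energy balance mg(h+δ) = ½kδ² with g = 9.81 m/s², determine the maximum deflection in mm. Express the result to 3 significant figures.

k = Gd⁴/(8D³N_a) = (78.5×10³)(4.1⁴)/(8·54.0³·5) = 3.5218 N/mm
W = mg = 0.77 × 9.81 = 7.5537 N
½kδ² − Wδ − Wh = 0 → δ = (W + √(W² + 2kWh))/k
δ = (7.5537 + √(57.058 + 4698.01))/3.5218 = (7.5537 + 68.957)/3.5218 = 21.725 mm

21.7 mm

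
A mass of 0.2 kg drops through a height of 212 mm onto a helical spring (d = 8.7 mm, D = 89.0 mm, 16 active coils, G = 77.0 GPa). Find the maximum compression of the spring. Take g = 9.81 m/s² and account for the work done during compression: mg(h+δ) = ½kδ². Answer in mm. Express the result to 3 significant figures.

13.5 mm

k = Gd⁴/(8D³N_a) = (77.0×10³)(8.7⁴)/(8·89.0³·16) = 4.8886 N/mm
W = mg = 0.2 × 9.81 = 1.962 N
½kδ² − Wδ − Wh = 0 → δ = (W + √(W² + 2kWh))/k
δ = (1.962 + √(3.8494 + 4066.8))/4.8886 = (1.962 + 63.802)/4.8886 = 13.452 mm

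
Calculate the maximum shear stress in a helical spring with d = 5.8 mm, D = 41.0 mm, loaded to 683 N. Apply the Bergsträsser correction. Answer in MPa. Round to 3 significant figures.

438 MPa

Spring index C = D/d = 41.0/5.8 = 7.0690
K_B = (4C+2)/(4C−3) = 30.276/25.276 = 1.1978
τ₀ = 8FD/(πd³) = 8·683·41.0/(π·5.8³) = 224024/612.96 = 365.48 MPa
τ_max = K·τ₀ = 1.1978 × 365.48 = 437.78 MPa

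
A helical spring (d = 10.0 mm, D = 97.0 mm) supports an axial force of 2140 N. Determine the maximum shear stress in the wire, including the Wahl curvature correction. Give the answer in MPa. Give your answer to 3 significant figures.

Spring index C = D/d = 97.0/10.0 = 9.7000
K_W = (4C−1)/(4C−4) + 0.615/C = 37.800/34.800 + 0.0634 = 1.1496
τ₀ = 8FD/(πd³) = 8·2140·97.0/(π·10.0³) = 1.66064e+06/3141.6 = 528.6 MPa
τ_max = K·τ₀ = 1.1496 × 528.6 = 607.68 MPa

608 MPa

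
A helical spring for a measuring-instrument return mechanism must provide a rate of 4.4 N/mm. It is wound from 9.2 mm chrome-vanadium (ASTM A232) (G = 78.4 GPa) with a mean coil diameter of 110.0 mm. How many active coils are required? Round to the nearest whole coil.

N_a = Gd⁴/(8D³k) = (78.4×10³ × 9.2⁴)/(8 × 110.0³ × 4.4)
    = 5.61652e+08 / 4.68512e+07 = 11.99 → 12 coils

12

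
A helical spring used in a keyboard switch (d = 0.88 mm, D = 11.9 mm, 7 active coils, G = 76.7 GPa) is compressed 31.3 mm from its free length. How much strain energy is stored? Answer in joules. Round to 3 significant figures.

k = Gd⁴/(8D³N_a) = (76.7×10³)(0.88⁴)/(8·11.9³·7) = 0.48741 N/mm
U = ½kδ² = 0.5 × 0.48741 × 31.3² = 238.76 N·mm = 0.23876 J

0.239 J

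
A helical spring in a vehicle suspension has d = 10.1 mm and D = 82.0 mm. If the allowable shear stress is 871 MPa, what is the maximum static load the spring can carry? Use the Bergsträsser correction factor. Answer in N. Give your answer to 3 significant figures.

3670 N

C = D/d = 82.0/10.1 = 8.1188
K_B = (4C+2)/(4C−3) = 34.475/29.475 = 1.1696
τ_max = K·8FD/(πd³) → F_max = τ_allow·πd³/(8DK)
F_max = 871·π·10.1³/(8·82.0·1.1696) = 2.8192e+06/767.28 = 3674.3 N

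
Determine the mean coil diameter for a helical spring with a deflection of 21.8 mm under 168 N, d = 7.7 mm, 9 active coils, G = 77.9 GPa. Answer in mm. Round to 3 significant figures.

Required rate k = F/δ = 168/21.8 = 7.7064 N/mm
D = (Gd⁴/(8N_a·k))^(1/3) = (77.9×10³·7.7⁴/(8·9·7.7064))^(1/3)
  = (493532)^(1/3) = 79.0263 mm

79.0 mm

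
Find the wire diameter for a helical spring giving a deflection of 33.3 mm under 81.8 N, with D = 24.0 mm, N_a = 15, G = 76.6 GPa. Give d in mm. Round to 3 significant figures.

Required rate k = F/δ = 81.8/33.3 = 2.4565 N/mm
d = (8D³N_a·k / G)^(1/4) = (8·24.0³·15·2.4565 / (76.6×10³))^0.25
  = (53.198)^0.25 = 2.7007 mm

2.70 mm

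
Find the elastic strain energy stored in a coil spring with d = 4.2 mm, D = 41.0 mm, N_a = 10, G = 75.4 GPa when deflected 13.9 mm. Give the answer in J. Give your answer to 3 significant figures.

k = Gd⁴/(8D³N_a) = (75.4×10³)(4.2⁴)/(8·41.0³·10) = 4.2553 N/mm
U = ½kδ² = 0.5 × 4.2553 × 13.9² = 411.08 N·mm = 0.41108 J

0.411 J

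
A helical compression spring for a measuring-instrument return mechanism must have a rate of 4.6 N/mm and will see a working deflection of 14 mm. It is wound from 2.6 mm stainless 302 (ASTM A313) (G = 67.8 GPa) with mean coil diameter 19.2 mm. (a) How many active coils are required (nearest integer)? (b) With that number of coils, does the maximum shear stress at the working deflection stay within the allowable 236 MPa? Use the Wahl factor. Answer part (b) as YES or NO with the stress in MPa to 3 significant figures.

(a) 12 coils; (b) YES, τ_max = 213 MPa

N_a = Gd⁴/(8D³k) = (67.8×10³)(2.6⁴)/(8·19.2³·4.6) = 11.9 → N_a = 12
Actual rate k = Gd⁴/(8D³·12) = 4.5598 N/mm
Working load F = kδ = 4.5598·14 = 63.838 N
C = 19.2/2.6 = 7.3846; K_W = (4C−1)/(4C−4)+0.615/C = 1.2008
τ_max = K_W·8FD/(πd³) = 1.2008·177.58 = 213.23 MPa
τ_max ≤ 236 MPa → acceptable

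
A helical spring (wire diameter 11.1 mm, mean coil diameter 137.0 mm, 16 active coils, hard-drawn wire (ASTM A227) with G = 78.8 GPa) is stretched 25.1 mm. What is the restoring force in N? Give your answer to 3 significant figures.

91.2 N

k = Gd⁴/(8D³N_a) = (78.8×10³)(11.1⁴)/(8·137.0³·16) = 3.6345 N/mm
F = k·δ = 3.6345 × 25.1 = 91.226 N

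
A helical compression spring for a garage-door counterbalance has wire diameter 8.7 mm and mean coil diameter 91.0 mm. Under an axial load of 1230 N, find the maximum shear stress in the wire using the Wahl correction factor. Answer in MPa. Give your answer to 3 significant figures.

493 MPa

Spring index C = D/d = 91.0/8.7 = 10.4598
K_W = (4C−1)/(4C−4) + 0.615/C = 40.839/37.839 + 0.0588 = 1.1381
τ₀ = 8FD/(πd³) = 8·1230·91.0/(π·8.7³) = 895440/2068.7 = 432.84 MPa
τ_max = K·τ₀ = 1.1381 × 432.84 = 492.61 MPa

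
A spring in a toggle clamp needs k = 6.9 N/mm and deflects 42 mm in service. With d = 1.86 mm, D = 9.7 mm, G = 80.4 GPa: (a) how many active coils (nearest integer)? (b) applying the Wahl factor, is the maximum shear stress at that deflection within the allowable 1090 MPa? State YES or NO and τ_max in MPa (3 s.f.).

N_a = Gd⁴/(8D³k) = (80.4×10³)(1.86⁴)/(8·9.7³·6.9) = 19.1 → N_a = 19
Actual rate k = Gd⁴/(8D³·19) = 6.9366 N/mm
Working load F = kδ = 6.9366·42 = 291.34 N
C = 9.7/1.86 = 5.2151; K_W = (4C−1)/(4C−4)+0.615/C = 1.2959
τ_max = K_W·8FD/(πd³) = 1.2959·1118.3 = 1449.2 MPa
τ_max > 1090 MPa → exceeds allowable

(a) 19 coils; (b) NO, τ_max = 1450 MPa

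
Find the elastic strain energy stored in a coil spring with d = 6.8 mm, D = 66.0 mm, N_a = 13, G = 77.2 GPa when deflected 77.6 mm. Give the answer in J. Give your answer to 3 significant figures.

16.6 J

k = Gd⁴/(8D³N_a) = (77.2×10³)(6.8⁴)/(8·66.0³·13) = 5.5206 N/mm
U = ½kδ² = 0.5 × 5.5206 × 77.6² = 16622 N·mm = 16.622 J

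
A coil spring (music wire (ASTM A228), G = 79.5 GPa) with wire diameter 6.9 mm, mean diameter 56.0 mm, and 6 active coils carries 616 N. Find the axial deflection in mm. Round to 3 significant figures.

28.8 mm

k = Gd⁴/(8D³N_a) = (79.5×10³)(6.9⁴)/(8·56.0³·6) = 21.378 N/mm
δ = F/k = 616 / 21.378 = 28.815 mm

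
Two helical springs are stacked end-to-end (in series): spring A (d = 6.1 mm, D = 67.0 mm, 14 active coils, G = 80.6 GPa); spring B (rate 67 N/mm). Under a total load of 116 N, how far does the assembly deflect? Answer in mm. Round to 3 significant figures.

36.7 mm

k_A = Gd⁴/(8D³N_a) = (80.6×10³)(6.1⁴)/(8·67.0³·14) = 3.3129 N/mm
Series: 1/k_eq = 1/3.3129 + 1/67 = 0.31677; k_eq = 3.1568 N/mm
δ = F/k_eq = 116/3.1568 = 36.746 mm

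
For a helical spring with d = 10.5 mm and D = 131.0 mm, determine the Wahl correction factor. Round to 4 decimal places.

1.1146

C = D/d = 131.0/10.5 = 12.4762
K_W = (4C−1)/(4C−4) + 0.615/C = 48.905/45.905 + 0.0493 = 1.1146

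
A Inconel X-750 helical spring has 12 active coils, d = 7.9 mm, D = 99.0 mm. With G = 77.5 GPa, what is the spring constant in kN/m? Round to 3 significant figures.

k = Gd⁴/(8D³N_a) = (77.5×10³ × 7.9⁴) / (8 × 99.0³ × 12)
  = 3.01863e+08 / 9.31487e+07 = 3.2407 N/mm

3.24 kN/m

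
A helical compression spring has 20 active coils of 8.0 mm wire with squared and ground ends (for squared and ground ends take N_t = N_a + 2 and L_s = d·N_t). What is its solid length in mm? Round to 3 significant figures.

176 mm

squared and ground ends: N_t = N_a + 2 = 20 + 2 = 22
L_s = d·N_t = 8.0 × 22 = 176 mm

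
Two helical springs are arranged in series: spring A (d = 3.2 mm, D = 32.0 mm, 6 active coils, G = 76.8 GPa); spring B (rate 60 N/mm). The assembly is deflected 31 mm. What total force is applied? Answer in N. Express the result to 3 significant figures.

146 N

k_A = Gd⁴/(8D³N_a) = (76.8×10³)(3.2⁴)/(8·32.0³·6) = 5.12 N/mm
Series: 1/k_eq = 1/5.12 + 1/60 = 0.21198; k_eq = 4.7174 N/mm
F = k_eq·δ = 4.7174·31 = 146.24 N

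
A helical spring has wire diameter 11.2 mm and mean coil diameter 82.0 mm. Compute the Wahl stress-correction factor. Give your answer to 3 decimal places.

C = D/d = 82.0/11.2 = 7.3214
K_W = (4C−1)/(4C−4) + 0.615/C = 28.286/25.286 + 0.0840 = 1.2026

1.203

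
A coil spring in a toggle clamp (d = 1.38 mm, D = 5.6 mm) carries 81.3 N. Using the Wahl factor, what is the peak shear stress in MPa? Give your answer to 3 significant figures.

616 MPa

Spring index C = D/d = 5.6/1.38 = 4.0580
K_W = (4C−1)/(4C−4) + 0.615/C = 15.232/12.232 + 0.1516 = 1.3968
τ₀ = 8FD/(πd³) = 8·81.3·5.6/(π·1.38³) = 3642.24/8.2563 = 441.15 MPa
τ_max = K·τ₀ = 1.3968 × 441.15 = 616.2 MPa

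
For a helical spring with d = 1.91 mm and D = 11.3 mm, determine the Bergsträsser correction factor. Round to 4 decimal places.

1.2420

C = D/d = 11.3/1.91 = 5.9162
K_B = (4C+2)/(4C−3) = 25.665/20.665 = 1.2420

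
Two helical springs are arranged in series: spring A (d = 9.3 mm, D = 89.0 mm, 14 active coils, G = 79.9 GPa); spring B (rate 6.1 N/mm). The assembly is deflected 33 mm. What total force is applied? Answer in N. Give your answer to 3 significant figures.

111 N

k_A = Gd⁴/(8D³N_a) = (79.9×10³)(9.3⁴)/(8·89.0³·14) = 7.5699 N/mm
Series: 1/k_eq = 1/7.5699 + 1/6.1 = 0.29604; k_eq = 3.378 N/mm
F = k_eq·δ = 3.378·33 = 111.47 N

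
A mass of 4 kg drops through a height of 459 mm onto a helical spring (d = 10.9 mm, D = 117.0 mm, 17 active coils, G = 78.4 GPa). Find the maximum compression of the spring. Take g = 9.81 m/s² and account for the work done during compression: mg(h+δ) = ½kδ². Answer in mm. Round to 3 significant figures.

k = Gd⁴/(8D³N_a) = (78.4×10³)(10.9⁴)/(8·117.0³·17) = 5.0807 N/mm
W = mg = 4 × 9.81 = 39.24 N
½kδ² − Wδ − Wh = 0 → δ = (W + √(W² + 2kWh))/k
δ = (39.24 + √(1539.8 + 183019))/5.0807 = (39.24 + 429.6)/5.0807 = 92.279 mm

92.3 mm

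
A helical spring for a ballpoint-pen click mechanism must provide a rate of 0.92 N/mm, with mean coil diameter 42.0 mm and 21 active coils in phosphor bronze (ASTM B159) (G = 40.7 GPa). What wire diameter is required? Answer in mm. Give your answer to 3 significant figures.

d = (8D³N_a·k / G)^(1/4) = (8·42.0³·21·0.92 / (40.7×10³))^0.25
  = (281.35)^0.25 = 4.0956 mm

4.10 mm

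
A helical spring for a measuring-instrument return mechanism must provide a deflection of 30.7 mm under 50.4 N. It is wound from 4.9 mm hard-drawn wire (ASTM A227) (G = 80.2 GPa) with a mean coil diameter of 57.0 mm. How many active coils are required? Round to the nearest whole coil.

Required rate k = F/δ = 50.4/30.7 = 1.6417 N/mm
N_a = Gd⁴/(8D³k) = (80.2×10³ × 4.9⁴)/(8 × 57.0³ × 1.6417)
    = 4.62337e+07 / 2.43224e+06 = 19.01 → 19 coils

19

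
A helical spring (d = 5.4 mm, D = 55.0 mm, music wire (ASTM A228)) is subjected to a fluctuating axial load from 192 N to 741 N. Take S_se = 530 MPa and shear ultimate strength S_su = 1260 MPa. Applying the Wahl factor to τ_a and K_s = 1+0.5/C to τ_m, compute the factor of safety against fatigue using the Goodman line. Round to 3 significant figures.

1.15

C = D/d = 55.0/5.4 = 10.1852; K_W = (4C−1)/(4C−4)+0.615/C = 1.1420; K_s = 1+0.5/C = 1.0491
F_a = (F_max−F_min)/2 = 274.5 N; F_m = (F_max+F_min)/2 = 466.5 N
τ_a = K_W·8F_aD/(πd³) = 1.1420 × 244.15 = 278.83 MPa
τ_m = K_s·8F_mD/(πd³) = 1.0491 × 414.93 = 435.3 MPa
Goodman: 1/n_f = τ_a/S_se + τ_m/S_su = 278.83/530 + 435.3/1260 = 0.52610 + 0.34547 = 0.87157
n_f = 1/0.87157 = 1.147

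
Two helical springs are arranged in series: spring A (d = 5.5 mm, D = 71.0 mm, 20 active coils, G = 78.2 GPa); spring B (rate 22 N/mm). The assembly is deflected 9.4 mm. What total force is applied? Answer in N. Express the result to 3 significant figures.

k_A = Gd⁴/(8D³N_a) = (78.2×10³)(5.5⁴)/(8·71.0³·20) = 1.2496 N/mm
Series: 1/k_eq = 1/1.2496 + 1/22 = 0.84573; k_eq = 1.1824 N/mm
F = k_eq·δ = 1.1824·9.4 = 11.115 N

11.1 N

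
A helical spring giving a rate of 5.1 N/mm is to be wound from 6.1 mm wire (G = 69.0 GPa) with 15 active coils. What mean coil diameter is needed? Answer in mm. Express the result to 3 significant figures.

53.8 mm

D = (Gd⁴/(8N_a·k))^(1/3) = (69.0×10³·6.1⁴/(8·15·5.1))^(1/3)
  = (156105)^(1/3) = 53.8442 mm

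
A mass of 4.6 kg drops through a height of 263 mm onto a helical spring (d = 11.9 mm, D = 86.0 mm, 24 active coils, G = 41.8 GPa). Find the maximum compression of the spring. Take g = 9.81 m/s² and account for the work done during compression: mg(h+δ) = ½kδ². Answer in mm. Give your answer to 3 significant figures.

k = Gd⁴/(8D³N_a) = (41.8×10³)(11.9⁴)/(8·86.0³·24) = 6.8638 N/mm
W = mg = 4.6 × 9.81 = 45.126 N
½kδ² − Wδ − Wh = 0 → δ = (W + √(W² + 2kWh))/k
δ = (45.126 + √(2036.4 + 162922))/6.8638 = (45.126 + 406.15)/6.8638 = 65.747 mm

65.7 mm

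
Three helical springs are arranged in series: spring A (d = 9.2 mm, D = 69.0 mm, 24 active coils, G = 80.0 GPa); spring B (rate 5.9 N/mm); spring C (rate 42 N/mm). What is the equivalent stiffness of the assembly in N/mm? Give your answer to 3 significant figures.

3.30 N/mm

k_A = Gd⁴/(8D³N_a) = (80.0×10³)(9.2⁴)/(8·69.0³·24) = 9.0864 N/mm
Series: 1/k_eq = 1/9.0864 + 1/5.9 + 1/42 = 0.30336; k_eq = 3.2965 N/mm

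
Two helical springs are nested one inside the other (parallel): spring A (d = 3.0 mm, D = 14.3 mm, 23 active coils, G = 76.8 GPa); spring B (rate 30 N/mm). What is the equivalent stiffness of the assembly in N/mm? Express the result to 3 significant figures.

k_A = Gd⁴/(8D³N_a) = (76.8×10³)(3.0⁴)/(8·14.3³·23) = 11.562 N/mm
Parallel: k_eq = 11.562 + 30 = 41.562 N/mm

41.6 N/mm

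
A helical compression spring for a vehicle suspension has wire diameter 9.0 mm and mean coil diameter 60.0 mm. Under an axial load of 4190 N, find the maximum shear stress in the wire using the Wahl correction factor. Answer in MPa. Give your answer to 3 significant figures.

1080 MPa

Spring index C = D/d = 60.0/9.0 = 6.6667
K_W = (4C−1)/(4C−4) + 0.615/C = 25.667/22.667 + 0.0922 = 1.2246
τ₀ = 8FD/(πd³) = 8·4190·60.0/(π·9.0³) = 2.0112e+06/2290.2 = 878.17 MPa
τ_max = K·τ₀ = 1.2246 × 878.17 = 1075.4 MPa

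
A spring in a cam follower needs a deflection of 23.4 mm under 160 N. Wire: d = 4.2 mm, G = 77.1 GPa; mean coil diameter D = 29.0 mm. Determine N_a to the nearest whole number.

Required rate k = F/δ = 160/23.4 = 6.8376 N/mm
N_a = Gd⁴/(8D³k) = (77.1×10³ × 4.2⁴)/(8 × 29.0³ × 6.8376)
    = 2.39912e+07 / 1.3341e+06 = 17.98 → 18 coils

18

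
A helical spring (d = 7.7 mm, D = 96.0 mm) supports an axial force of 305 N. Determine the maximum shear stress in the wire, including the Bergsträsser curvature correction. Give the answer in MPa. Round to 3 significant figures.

181 MPa

Spring index C = D/d = 96.0/7.7 = 12.4675
K_B = (4C+2)/(4C−3) = 51.870/46.870 = 1.1067
τ₀ = 8FD/(πd³) = 8·305·96.0/(π·7.7³) = 234240/1434.2 = 163.32 MPa
τ_max = K·τ₀ = 1.1067 × 163.32 = 180.74 MPa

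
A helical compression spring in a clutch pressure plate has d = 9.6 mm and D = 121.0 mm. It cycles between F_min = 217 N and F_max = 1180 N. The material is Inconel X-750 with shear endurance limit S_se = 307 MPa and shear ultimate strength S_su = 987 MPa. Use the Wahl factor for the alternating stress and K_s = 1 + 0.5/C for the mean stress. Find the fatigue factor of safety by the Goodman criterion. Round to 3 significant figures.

C = D/d = 121.0/9.6 = 12.6042; K_W = (4C−1)/(4C−4)+0.615/C = 1.1134; K_s = 1+0.5/C = 1.0397
F_a = (F_max−F_min)/2 = 481.5 N; F_m = (F_max+F_min)/2 = 698.5 N
τ_a = K_W·8F_aD/(πd³) = 1.1134 × 167.69 = 186.71 MPa
τ_m = K_s·8F_mD/(πd³) = 1.0397 × 243.26 = 252.91 MPa
Goodman: 1/n_f = τ_a/S_se + τ_m/S_su = 186.71/307 + 252.91/987 = 0.60818 + 0.25625 = 0.86442
n_f = 1/0.86442 = 1.157

1.16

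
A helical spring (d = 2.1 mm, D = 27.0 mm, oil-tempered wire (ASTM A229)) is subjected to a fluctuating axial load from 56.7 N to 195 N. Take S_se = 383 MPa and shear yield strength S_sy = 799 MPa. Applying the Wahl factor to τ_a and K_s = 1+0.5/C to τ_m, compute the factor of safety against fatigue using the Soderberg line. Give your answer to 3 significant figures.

C = D/d = 27.0/2.1 = 12.8571; K_W = (4C−1)/(4C−4)+0.615/C = 1.1111; K_s = 1+0.5/C = 1.0389
F_a = (F_max−F_min)/2 = 69.15 N; F_m = (F_max+F_min)/2 = 125.85 N
τ_a = K_W·8F_aD/(πd³) = 1.1111 × 513.38 = 570.41 MPa
τ_m = K_s·8F_mD/(πd³) = 1.0389 × 934.33 = 970.66 MPa
Soderberg: 1/n_f = τ_a/S_se + τ_m/S_sy = 570.41/383 + 970.66/799 = 1.48932 + 1.21485 = 2.7042
n_f = 1/2.7042 = 0.3698

0.370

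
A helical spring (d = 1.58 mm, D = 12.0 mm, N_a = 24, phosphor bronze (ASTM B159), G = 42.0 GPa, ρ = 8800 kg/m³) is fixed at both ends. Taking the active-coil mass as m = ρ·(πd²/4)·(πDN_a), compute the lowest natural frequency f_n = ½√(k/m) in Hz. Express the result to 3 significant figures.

112 Hz

k = Gd⁴/(8D³N_a) = (42.0×10³)(1.58⁴)/(8·12.0³·24) = 0.78892 N/mm = 788.92 N/m
Wire length L = πDN_a = π·12.0·24 = 904.78 mm
m = ρ·(πd²/4)·L = 8800 × 1.9607×10⁻⁶ m² × 0.90478 m = 0.015611 kg
f_n = ½√(k/m) = 0.5·√(788.92/0.015611) = 0.5·√(50536) = 112.4 Hz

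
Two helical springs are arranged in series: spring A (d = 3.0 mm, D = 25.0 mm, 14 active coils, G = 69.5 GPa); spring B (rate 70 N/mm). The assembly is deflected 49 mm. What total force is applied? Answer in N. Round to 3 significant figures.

151 N

k_A = Gd⁴/(8D³N_a) = (69.5×10³)(3.0⁴)/(8·25.0³·14) = 3.2169 N/mm
Series: 1/k_eq = 1/3.2169 + 1/70 = 0.32515; k_eq = 3.0755 N/mm
F = k_eq·δ = 3.0755·49 = 150.7 N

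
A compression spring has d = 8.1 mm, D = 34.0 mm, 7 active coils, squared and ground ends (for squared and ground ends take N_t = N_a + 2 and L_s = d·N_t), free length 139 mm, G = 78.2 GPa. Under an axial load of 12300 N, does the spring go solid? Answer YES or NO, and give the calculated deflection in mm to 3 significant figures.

YES, δ = 80.4 mm

k = Gd⁴/(8D³N_a) = (78.2×10³)(8.1⁴)/(8·34.0³·7) = 152.94 N/mm
N_t = 9; L_s = 8.1·9 = 72.9 mm; δ_solid = L₀ − L_s = 139 − 72.9 = 66.1 mm
δ = F/k = 12300/152.94 = 80.424 mm
δ ≥ δ_solid → spring goes solid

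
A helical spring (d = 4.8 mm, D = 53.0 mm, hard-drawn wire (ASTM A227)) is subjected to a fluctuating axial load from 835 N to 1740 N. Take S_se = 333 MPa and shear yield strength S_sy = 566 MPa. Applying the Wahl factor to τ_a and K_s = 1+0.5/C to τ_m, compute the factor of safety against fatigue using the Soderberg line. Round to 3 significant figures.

C = D/d = 53.0/4.8 = 11.0417; K_W = (4C−1)/(4C−4)+0.615/C = 1.1304; K_s = 1+0.5/C = 1.0453
F_a = (F_max−F_min)/2 = 452.5 N; F_m = (F_max+F_min)/2 = 1287.5 N
τ_a = K_W·8F_aD/(πd³) = 1.1304 × 552.22 = 624.22 MPa
τ_m = K_s·8F_mD/(πd³) = 1.0453 × 1571.2 = 1642.4 MPa
Soderberg: 1/n_f = τ_a/S_se + τ_m/S_sy = 624.22/333 + 1642.4/566 = 1.87454 + 2.90173 = 4.7763
n_f = 1/4.7763 = 0.2094

0.209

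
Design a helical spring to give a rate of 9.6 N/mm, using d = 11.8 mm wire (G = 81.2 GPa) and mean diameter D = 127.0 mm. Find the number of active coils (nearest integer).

10

N_a = Gd⁴/(8D³k) = (81.2×10³ × 11.8⁴)/(8 × 127.0³ × 9.6)
    = 1.57429e+09 / 1.57316e+08 = 10.01 → 10 coils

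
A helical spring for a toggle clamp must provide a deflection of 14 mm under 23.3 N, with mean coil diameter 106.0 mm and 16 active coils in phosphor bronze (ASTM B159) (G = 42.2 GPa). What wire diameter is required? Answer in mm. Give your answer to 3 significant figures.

8.81 mm

Required rate k = F/δ = 23.3/14 = 1.6643 N/mm
d = (8D³N_a·k / G)^(1/4) = (8·106.0³·16·1.6643 / (42.2×10³))^0.25
  = (6012.3)^0.25 = 8.8056 mm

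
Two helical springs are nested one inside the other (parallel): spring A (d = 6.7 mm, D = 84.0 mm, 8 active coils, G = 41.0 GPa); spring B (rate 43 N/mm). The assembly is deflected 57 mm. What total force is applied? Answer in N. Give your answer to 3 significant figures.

2580 N

k_A = Gd⁴/(8D³N_a) = (41.0×10³)(6.7⁴)/(8·84.0³·8) = 2.178 N/mm
Parallel: k_eq = 2.178 + 43 = 45.178 N/mm
F = k_eq·δ = 45.178·57 = 2575.1 N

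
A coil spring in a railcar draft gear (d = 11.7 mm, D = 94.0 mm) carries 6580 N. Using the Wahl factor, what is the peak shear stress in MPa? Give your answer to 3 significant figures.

Spring index C = D/d = 94.0/11.7 = 8.0342
K_W = (4C−1)/(4C−4) + 0.615/C = 31.137/28.137 + 0.0765 = 1.1832
τ₀ = 8FD/(πd³) = 8·6580·94.0/(π·11.7³) = 4.94816e+06/5031.6 = 983.41 MPa
τ_max = K·τ₀ = 1.1832 × 983.41 = 1163.5 MPa

1160 MPa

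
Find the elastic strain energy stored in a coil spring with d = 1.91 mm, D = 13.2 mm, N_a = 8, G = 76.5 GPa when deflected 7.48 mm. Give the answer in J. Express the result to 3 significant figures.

0.193 J

k = Gd⁴/(8D³N_a) = (76.5×10³)(1.91⁴)/(8·13.2³·8) = 6.9166 N/mm
U = ½kδ² = 0.5 × 6.9166 × 7.48² = 193.49 N·mm = 0.19349 J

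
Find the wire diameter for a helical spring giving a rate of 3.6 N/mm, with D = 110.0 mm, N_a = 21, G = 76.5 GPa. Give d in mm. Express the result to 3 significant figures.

d = (8D³N_a·k / G)^(1/4) = (8·110.0³·21·3.6 / (76.5×10³))^0.25
  = (10523)^0.25 = 10.1282 mm

10.1 mm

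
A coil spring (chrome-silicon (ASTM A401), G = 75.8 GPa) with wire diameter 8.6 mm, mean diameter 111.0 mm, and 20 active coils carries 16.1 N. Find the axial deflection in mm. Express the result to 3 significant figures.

k = Gd⁴/(8D³N_a) = (75.8×10³)(8.6⁴)/(8·111.0³·20) = 1.8948 N/mm
δ = F/k = 16.1 / 1.8948 = 8.4967 mm

8.50 mm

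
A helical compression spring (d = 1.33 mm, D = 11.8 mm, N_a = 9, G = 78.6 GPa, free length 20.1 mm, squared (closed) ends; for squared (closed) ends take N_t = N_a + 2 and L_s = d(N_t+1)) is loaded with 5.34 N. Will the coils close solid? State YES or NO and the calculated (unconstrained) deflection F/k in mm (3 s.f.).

k = Gd⁴/(8D³N_a) = (78.6×10³)(1.33⁴)/(8·11.8³·9) = 2.079 N/mm
N_t = 11; L_s = 1.33·12 = 15.96 mm; δ_solid = L₀ − L_s = 20.1 − 15.96 = 4.14 mm
δ = F/k = 5.34/2.079 = 2.5686 mm
δ < δ_solid → spring does not go solid

NO, δ = 2.57 mm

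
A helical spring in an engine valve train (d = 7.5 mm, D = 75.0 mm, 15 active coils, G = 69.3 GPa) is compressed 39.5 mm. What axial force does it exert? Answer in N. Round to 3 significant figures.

k = Gd⁴/(8D³N_a) = (69.3×10³)(7.5⁴)/(8·75.0³·15) = 4.3312 N/mm
F = k·δ = 4.3312 × 39.5 = 171.08 N

171 N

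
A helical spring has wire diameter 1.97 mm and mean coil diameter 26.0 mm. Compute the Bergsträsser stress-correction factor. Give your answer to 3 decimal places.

C = D/d = 26.0/1.97 = 13.1980
K_B = (4C+2)/(4C−3) = 54.792/49.792 = 1.1004

1.100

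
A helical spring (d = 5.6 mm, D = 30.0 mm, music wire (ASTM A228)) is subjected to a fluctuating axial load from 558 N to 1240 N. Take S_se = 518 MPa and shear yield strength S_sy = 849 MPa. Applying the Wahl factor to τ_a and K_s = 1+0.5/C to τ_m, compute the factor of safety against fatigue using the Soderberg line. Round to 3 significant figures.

C = D/d = 30.0/5.6 = 5.3571; K_W = (4C−1)/(4C−4)+0.615/C = 1.2869; K_s = 1+0.5/C = 1.0933
F_a = (F_max−F_min)/2 = 341 N; F_m = (F_max+F_min)/2 = 899 N
τ_a = K_W·8F_aD/(πd³) = 1.2869 × 148.34 = 190.9 MPa
τ_m = K_s·8F_mD/(πd³) = 1.0933 × 391.07 = 427.57 MPa
Soderberg: 1/n_f = τ_a/S_se + τ_m/S_sy = 190.9/518 + 427.57/849 = 0.36853 + 0.50362 = 0.87215
n_f = 1/0.87215 = 1.147

1.15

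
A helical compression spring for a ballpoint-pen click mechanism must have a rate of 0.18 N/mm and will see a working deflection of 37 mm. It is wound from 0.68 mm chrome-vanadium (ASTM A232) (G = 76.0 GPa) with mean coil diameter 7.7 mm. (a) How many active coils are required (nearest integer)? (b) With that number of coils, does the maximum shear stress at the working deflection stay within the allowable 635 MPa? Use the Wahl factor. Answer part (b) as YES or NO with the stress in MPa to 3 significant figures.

(a) 25 coils; (b) YES, τ_max = 463 MPa

N_a = Gd⁴/(8D³k) = (76.0×10³)(0.68⁴)/(8·7.7³·0.18) = 24.72 → N_a = 25
Actual rate k = Gd⁴/(8D³·25) = 0.17797 N/mm
Working load F = kδ = 0.17797·37 = 6.5849 N
C = 7.7/0.68 = 11.3235; K_W = (4C−1)/(4C−4)+0.615/C = 1.1270
τ_max = K_W·8FD/(πd³) = 1.1270·410.63 = 462.77 MPa
τ_max ≤ 635 MPa → acceptable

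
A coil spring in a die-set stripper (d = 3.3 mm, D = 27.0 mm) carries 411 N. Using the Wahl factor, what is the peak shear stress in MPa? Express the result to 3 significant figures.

Spring index C = D/d = 27.0/3.3 = 8.1818
K_W = (4C−1)/(4C−4) + 0.615/C = 31.727/28.727 + 0.0752 = 1.1796
τ₀ = 8FD/(πd³) = 8·411·27.0/(π·3.3³) = 88776/112.9 = 786.33 MPa
τ_max = K·τ₀ = 1.1796 × 786.33 = 927.55 MPa

928 MPa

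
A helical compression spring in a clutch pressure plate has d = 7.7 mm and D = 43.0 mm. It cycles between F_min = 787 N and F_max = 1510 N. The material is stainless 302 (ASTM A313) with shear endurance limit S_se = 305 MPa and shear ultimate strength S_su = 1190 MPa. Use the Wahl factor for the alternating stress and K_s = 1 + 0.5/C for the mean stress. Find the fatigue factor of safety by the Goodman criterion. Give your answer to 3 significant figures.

C = D/d = 43.0/7.7 = 5.5844; K_W = (4C−1)/(4C−4)+0.615/C = 1.2737; K_s = 1+0.5/C = 1.0895
F_a = (F_max−F_min)/2 = 361.5 N; F_m = (F_max+F_min)/2 = 1148.5 N
τ_a = K_W·8F_aD/(πd³) = 1.2737 × 86.705 = 110.44 MPa
τ_m = K_s·8F_mD/(πd³) = 1.0895 × 275.47 = 300.13 MPa
Goodman: 1/n_f = τ_a/S_se + τ_m/S_su = 110.44/305 + 300.13/1190 = 0.36209 + 0.25221 = 0.6143
n_f = 1/0.6143 = 1.628

1.63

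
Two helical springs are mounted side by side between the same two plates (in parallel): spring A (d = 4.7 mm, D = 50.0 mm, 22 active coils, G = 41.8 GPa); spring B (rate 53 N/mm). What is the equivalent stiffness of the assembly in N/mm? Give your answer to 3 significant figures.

k_A = Gd⁴/(8D³N_a) = (41.8×10³)(4.7⁴)/(8·50.0³·22) = 0.92714 N/mm
Parallel: k_eq = 0.92714 + 53 = 53.927 N/mm

53.9 N/mm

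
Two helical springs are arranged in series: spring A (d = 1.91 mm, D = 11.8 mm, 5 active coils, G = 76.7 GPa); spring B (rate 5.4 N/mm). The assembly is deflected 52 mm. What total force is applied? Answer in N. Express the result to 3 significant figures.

k_A = Gd⁴/(8D³N_a) = (76.7×10³)(1.91⁴)/(8·11.8³·5) = 15.532 N/mm
Series: 1/k_eq = 1/15.532 + 1/5.4 = 0.24957; k_eq = 4.0069 N/mm
F = k_eq·δ = 4.0069·52 = 208.36 N

208 N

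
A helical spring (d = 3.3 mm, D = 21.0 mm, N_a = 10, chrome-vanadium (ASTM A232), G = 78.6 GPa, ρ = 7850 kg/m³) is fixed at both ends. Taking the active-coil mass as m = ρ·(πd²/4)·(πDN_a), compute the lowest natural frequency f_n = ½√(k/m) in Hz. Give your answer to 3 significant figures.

k = Gd⁴/(8D³N_a) = (78.6×10³)(3.3⁴)/(8·21.0³·10) = 12.581 N/mm = 12581 N/m
Wire length L = πDN_a = π·21.0·10 = 659.73 mm
m = ρ·(πd²/4)·L = 7850 × 8.553×10⁻⁶ m² × 0.65973 m = 0.044295 kg
f_n = ½√(k/m) = 0.5·√(12581/0.044295) = 0.5·√(2.8404e+05) = 266.48 Hz

266 Hz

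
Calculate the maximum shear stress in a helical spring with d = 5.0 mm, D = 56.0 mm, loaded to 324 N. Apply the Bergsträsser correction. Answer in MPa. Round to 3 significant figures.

414 MPa

Spring index C = D/d = 56.0/5.0 = 11.2000
K_B = (4C+2)/(4C−3) = 46.800/41.800 = 1.1196
τ₀ = 8FD/(πd³) = 8·324·56.0/(π·5.0³) = 145152/392.7 = 369.63 MPa
τ_max = K·τ₀ = 1.1196 × 369.63 = 413.84 MPa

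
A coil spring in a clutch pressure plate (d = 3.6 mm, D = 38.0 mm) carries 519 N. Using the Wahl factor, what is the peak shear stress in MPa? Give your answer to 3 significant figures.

1220 MPa

Spring index C = D/d = 38.0/3.6 = 10.5556
K_W = (4C−1)/(4C−4) + 0.615/C = 41.222/38.222 + 0.0583 = 1.1368
τ₀ = 8FD/(πd³) = 8·519·38.0/(π·3.6³) = 157776/146.57 = 1076.4 MPa
τ_max = K·τ₀ = 1.1368 × 1076.4 = 1223.6 MPa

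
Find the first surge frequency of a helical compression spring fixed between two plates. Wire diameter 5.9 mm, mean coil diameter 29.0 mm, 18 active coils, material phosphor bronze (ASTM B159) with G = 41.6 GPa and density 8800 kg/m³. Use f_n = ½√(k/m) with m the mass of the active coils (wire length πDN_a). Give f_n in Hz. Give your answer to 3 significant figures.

95.4 Hz

k = Gd⁴/(8D³N_a) = (41.6×10³)(5.9⁴)/(8·29.0³·18) = 14.353 N/mm = 14353 N/m
Wire length L = πDN_a = π·29.0·18 = 1639.9 mm
m = ρ·(πd²/4)·L = 8800 × 27.34×10⁻⁶ m² × 1.6399 m = 0.39455 kg
f_n = ½√(k/m) = 0.5·√(14353/0.39455) = 0.5·√(36379) = 95.366 Hz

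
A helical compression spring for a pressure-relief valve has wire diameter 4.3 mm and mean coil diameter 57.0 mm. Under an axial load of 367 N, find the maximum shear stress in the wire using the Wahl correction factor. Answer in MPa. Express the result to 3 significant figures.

742 MPa

Spring index C = D/d = 57.0/4.3 = 13.2558
K_W = (4C−1)/(4C−4) + 0.615/C = 52.023/49.023 + 0.0464 = 1.1076
τ₀ = 8FD/(πd³) = 8·367·57.0/(π·4.3³) = 167352/249.78 = 670 MPa
τ_max = K·τ₀ = 1.1076 × 670 = 742.09 MPa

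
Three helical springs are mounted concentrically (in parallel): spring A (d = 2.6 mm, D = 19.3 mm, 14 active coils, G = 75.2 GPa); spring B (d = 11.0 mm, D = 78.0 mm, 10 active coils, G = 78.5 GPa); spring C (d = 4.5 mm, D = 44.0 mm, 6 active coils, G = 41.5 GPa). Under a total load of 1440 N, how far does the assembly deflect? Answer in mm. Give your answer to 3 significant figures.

37.2 mm

k_A = Gd⁴/(8D³N_a) = (75.2×10³)(2.6⁴)/(8·19.3³·14) = 4.268 N/mm
k_B = Gd⁴/(8D³N_a) = (78.5×10³)(11.0⁴)/(8·78.0³·10) = 30.274 N/mm
k_C = Gd⁴/(8D³N_a) = (41.5×10³)(4.5⁴)/(8·44.0³·6) = 4.162 N/mm
Parallel: k_eq = 4.268 + 30.274 + 4.162 = 38.704 N/mm
δ = F/k_eq = 1440/38.704 = 37.206 mm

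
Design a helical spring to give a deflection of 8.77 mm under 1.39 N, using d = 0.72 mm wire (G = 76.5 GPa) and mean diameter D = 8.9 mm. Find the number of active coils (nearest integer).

23

Required rate k = F/δ = 1.39/8.77 = 0.15849 N/mm
N_a = Gd⁴/(8D³k) = (76.5×10³ × 0.72⁴)/(8 × 8.9³ × 0.15849)
    = 20558.5 / 893.872 = 23 → 23 coils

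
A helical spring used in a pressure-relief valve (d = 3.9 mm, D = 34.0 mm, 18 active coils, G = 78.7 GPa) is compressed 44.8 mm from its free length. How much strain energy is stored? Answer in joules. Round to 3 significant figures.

k = Gd⁴/(8D³N_a) = (78.7×10³)(3.9⁴)/(8·34.0³·18) = 3.2169 N/mm
U = ½kδ² = 0.5 × 3.2169 × 44.8² = 3228.2 N·mm = 3.2282 J

3.23 J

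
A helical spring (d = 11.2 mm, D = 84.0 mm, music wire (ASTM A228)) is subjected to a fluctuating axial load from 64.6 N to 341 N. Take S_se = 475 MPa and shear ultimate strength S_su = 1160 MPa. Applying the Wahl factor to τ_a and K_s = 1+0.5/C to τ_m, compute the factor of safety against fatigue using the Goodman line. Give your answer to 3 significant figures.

C = D/d = 84.0/11.2 = 7.5000; K_W = (4C−1)/(4C−4)+0.615/C = 1.1974; K_s = 1+0.5/C = 1.0667
F_a = (F_max−F_min)/2 = 138.2 N; F_m = (F_max+F_min)/2 = 202.8 N
τ_a = K_W·8F_aD/(πd³) = 1.1974 × 21.041 = 25.195 MPa
τ_m = K_s·8F_mD/(πd³) = 1.0667 × 30.877 = 32.935 MPa
Goodman: 1/n_f = τ_a/S_se + τ_m/S_su = 25.195/475 + 32.935/1160 = 0.05304 + 0.02839 = 0.081434
n_f = 1/0.081434 = 12.28

12.3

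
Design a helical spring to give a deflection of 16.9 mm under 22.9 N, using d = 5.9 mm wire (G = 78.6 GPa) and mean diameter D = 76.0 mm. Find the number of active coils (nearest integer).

Required rate k = F/δ = 22.9/16.9 = 1.355 N/mm
N_a = Gd⁴/(8D³k) = (78.6×10³ × 5.9⁴)/(8 × 76.0³ × 1.355)
    = 9.52425e+07 / 4.7586e+06 = 20.01 → 20 coils

20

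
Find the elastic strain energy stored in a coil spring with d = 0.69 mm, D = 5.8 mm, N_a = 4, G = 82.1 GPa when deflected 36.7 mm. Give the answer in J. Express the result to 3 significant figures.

2.01 J

k = Gd⁴/(8D³N_a) = (82.1×10³)(0.69⁴)/(8·5.8³·4) = 2.9806 N/mm
U = ½kδ² = 0.5 × 2.9806 × 36.7² = 2007.3 N·mm = 2.0073 J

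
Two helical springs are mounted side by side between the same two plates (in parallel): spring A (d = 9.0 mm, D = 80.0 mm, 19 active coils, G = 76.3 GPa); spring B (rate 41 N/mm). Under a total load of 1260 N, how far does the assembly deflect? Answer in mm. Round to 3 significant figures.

k_A = Gd⁴/(8D³N_a) = (76.3×10³)(9.0⁴)/(8·80.0³·19) = 6.4325 N/mm
Parallel: k_eq = 6.4325 + 41 = 47.433 N/mm
δ = F/k_eq = 1260/47.433 = 26.564 mm

26.6 mm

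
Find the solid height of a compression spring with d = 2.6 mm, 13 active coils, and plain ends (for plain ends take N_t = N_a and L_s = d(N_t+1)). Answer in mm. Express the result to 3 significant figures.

36.4 mm

plain ends: N_t = N_a = 13
L_s = d·(N_t+1) = 2.6 × 14 = 36.4 mm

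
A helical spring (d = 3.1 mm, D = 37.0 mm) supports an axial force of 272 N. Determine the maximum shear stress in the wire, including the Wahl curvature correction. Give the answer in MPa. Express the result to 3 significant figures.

Spring index C = D/d = 37.0/3.1 = 11.9355
K_W = (4C−1)/(4C−4) + 0.615/C = 46.742/43.742 + 0.0515 = 1.1201
τ₀ = 8FD/(πd³) = 8·272·37.0/(π·3.1³) = 80512/93.591 = 860.25 MPa
τ_max = K·τ₀ = 1.1201 × 860.25 = 963.58 MPa

964 MPa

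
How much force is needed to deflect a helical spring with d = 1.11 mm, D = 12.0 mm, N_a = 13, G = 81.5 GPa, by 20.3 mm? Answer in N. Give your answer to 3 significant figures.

k = Gd⁴/(8D³N_a) = (81.5×10³)(1.11⁴)/(8·12.0³·13) = 0.68845 N/mm
F = k·δ = 0.68845 × 20.3 = 13.976 N

14.0 N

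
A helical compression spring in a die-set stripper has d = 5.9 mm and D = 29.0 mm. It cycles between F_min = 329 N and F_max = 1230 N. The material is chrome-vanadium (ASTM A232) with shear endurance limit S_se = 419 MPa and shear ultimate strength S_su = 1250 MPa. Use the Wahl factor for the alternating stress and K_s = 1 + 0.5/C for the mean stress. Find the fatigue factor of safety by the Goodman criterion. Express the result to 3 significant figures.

1.32

C = D/d = 29.0/5.9 = 4.9153; K_W = (4C−1)/(4C−4)+0.615/C = 1.3167; K_s = 1+0.5/C = 1.1017
F_a = (F_max−F_min)/2 = 450.5 N; F_m = (F_max+F_min)/2 = 779.5 N
τ_a = K_W·8F_aD/(πd³) = 1.3167 × 161.99 = 213.28 MPa
τ_m = K_s·8F_mD/(πd³) = 1.1017 × 280.28 = 308.8 MPa
Goodman: 1/n_f = τ_a/S_se + τ_m/S_su = 213.28/419 + 308.8/1250 = 0.50903 + 0.24704 = 0.75607
n_f = 1/0.75607 = 1.323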